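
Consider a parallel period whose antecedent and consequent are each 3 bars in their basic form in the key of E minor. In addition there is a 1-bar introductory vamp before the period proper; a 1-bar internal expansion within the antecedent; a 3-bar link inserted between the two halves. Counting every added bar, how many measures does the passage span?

Basic parallel period: 3 + 3 = 6 bars.
6 (basic form) + 1 (introduction) + 1 (internal expansion) + 3 (link) = 11.

11 measures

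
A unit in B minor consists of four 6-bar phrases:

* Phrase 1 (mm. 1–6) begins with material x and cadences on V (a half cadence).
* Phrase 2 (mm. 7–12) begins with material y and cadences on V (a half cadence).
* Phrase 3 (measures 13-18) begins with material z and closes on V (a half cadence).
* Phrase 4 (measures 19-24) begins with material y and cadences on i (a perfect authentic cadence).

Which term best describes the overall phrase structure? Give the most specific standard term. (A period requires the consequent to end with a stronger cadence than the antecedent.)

contrasting double period

Four phrases in two halves: the first half (measures 1–12) ends with a half cadence, the second (mm. 13-24) with a perfect authentic cadence — a large antecedent–consequent pair, i.e. a double period.
Phrase 3 begins with different material from phrase 1, making it contrasting.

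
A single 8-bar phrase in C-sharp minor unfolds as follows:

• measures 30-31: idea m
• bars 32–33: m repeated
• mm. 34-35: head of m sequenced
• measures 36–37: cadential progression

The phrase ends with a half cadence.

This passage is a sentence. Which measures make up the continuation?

measures 34–37

After the presentation (bars 30-33), the continuation covers the fragmentation through the cadence: mm. 34–37.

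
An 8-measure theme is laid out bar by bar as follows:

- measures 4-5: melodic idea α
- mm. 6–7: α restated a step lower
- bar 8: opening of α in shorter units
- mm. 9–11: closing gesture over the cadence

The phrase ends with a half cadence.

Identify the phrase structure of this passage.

sentence

Basic idea (mm. 4-5) + its repetition (bars 6–7) form the presentation; fragmentation and cadence (bars 8–11) form the continuation — the 8-bar whole is a sentence.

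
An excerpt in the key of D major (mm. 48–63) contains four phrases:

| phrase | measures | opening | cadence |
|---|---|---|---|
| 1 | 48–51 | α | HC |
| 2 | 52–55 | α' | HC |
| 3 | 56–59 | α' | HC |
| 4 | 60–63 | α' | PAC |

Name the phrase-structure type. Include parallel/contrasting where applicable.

Four phrases in two halves: the first half (measures 48–55) ends with a half cadence, the second (mm. 56–63) with a perfect authentic cadence — a large antecedent–consequent pair, i.e. a double period.
Phrase 3 begins with the same material as phrase 1, making it parallel.

parallel double period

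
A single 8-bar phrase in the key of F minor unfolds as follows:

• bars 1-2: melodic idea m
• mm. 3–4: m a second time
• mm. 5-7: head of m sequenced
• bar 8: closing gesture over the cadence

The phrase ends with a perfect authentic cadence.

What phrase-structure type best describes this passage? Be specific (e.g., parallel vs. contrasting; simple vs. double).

Basic idea (mm. 1-2) + its repetition (bars 3-4) form the presentation; fragmentation and cadence (mm. 5–8) form the continuation — the 8-bar whole is a sentence.

sentence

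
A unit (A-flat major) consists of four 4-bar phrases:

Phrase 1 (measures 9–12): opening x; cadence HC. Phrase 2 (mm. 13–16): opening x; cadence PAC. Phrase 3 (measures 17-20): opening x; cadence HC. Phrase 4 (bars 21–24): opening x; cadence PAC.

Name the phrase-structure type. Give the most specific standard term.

The cadence pattern HC–PAC–HC–PAC is weak–strong twice, and phrases 3–4 restate phrases 1–2: a period heard twice, not a double period (which would end weakly at phrase 2).

repeated period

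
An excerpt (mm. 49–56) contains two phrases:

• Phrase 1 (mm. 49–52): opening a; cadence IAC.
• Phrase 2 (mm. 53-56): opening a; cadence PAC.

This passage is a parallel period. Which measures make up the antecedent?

The antecedent is the phrase ending with the weaker cadence (imperfect authentic cadence, phrase 1) and the consequent the one ending more conclusively (perfect authentic cadence, phrase 2); the antecedent is mm. 49–52.

measures 49–52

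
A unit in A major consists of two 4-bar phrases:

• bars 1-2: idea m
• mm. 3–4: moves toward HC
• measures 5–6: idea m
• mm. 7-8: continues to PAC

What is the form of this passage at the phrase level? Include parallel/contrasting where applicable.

Phrase 1 ends with a half cadence (weaker) and phrase 2 with a perfect authentic cadence (stronger): antecedent + consequent = a period.
The two phrases open with the same material (m / m), so the period is parallel.

parallel period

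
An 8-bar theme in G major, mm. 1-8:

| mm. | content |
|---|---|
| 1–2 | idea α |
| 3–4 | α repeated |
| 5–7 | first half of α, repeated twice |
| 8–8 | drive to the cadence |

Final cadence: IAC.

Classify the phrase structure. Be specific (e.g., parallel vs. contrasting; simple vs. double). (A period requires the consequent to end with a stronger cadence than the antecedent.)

Basic idea (measures 1–2) + its repetition (bars 3–4) form the presentation; fragmentation and cadence (measures 5–8) form the continuation — the 8-bar whole is a sentence.

sentence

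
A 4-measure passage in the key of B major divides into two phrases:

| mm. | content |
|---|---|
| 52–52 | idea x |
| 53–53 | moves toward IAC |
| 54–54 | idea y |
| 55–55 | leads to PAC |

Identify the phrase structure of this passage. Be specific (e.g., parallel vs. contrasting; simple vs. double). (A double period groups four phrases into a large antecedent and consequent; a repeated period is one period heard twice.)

contrasting period

Phrase 1 ends with an imperfect authentic cadence (weaker) and phrase 2 with a perfect authentic cadence (stronger): antecedent + consequent = a period.
The two phrases open with different material (x / y), so the period is contrasting.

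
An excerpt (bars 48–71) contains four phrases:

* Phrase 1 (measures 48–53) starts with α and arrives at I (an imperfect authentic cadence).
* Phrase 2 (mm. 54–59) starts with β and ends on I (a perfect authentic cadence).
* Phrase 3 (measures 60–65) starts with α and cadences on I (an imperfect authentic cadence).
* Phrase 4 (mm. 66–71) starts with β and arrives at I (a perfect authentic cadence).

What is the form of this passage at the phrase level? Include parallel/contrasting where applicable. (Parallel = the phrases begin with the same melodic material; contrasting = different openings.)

The cadence pattern IAC–PAC–IAC–PAC is weak–strong twice, and phrases 3–4 restate phrases 1–2: a period heard twice, not a double period (which would end weakly at phrase 2).

repeated period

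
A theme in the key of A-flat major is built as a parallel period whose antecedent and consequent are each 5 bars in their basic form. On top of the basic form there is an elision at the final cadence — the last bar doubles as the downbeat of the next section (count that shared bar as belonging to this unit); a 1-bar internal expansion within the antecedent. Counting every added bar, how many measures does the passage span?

11 measures

Basic parallel period: 5 + 5 = 10 bars.
10 (basic form) + 1 (internal expansion) = 11.
The elision shares a bar with the next section but does not change this unit's count.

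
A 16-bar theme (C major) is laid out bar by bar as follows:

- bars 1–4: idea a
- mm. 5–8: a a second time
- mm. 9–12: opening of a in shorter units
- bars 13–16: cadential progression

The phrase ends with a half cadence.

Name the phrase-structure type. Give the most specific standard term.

Basic idea (mm. 1–4) + its repetition (measures 5–8) form the presentation; fragmentation and cadence (mm. 9–16) form the continuation — the 16-bar whole is a sentence.

sentence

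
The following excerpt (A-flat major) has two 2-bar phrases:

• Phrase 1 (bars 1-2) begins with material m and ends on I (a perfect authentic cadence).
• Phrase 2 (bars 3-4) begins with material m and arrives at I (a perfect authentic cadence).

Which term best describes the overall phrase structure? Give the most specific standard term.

repeated phrase

Both phrases have the same opening (m) and the same cadence (perfect authentic cadence): the second is a restatement, not a consequent, so this is a repeated phrase rather than a period.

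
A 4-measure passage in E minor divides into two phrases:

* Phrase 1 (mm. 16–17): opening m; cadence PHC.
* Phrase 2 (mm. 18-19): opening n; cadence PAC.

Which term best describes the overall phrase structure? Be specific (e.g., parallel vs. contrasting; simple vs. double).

contrasting period

Phrase 1 ends with a Phrygian half cadence (weaker) and phrase 2 with a perfect authentic cadence (stronger): antecedent + consequent = a period.
The two phrases open with different material (m / n), so the period is contrasting.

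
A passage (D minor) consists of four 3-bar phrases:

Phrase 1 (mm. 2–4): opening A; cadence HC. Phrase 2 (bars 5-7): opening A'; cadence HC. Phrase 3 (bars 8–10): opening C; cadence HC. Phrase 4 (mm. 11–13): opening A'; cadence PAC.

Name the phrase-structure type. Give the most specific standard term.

contrasting double period

Four phrases in two halves: the first half (mm. 2–7) ends with a half cadence, the second (bars 8–13) with a perfect authentic cadence — a large antecedent–consequent pair, i.e. a double period.
Phrase 3 begins with different material from phrase 1, making it contrasting.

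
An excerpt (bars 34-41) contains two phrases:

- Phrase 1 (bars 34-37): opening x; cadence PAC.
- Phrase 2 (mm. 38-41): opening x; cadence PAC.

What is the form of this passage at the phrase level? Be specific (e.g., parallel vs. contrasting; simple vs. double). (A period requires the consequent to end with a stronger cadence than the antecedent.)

Both phrases have the same opening (x) and the same cadence (perfect authentic cadence): the second is a restatement, not a consequent, so this is a repeated phrase rather than a period.

repeated phrase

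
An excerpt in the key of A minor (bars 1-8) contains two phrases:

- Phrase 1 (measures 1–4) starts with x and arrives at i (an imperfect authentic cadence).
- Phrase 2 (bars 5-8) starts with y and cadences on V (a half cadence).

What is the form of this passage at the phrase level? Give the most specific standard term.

phrase group

The second phrase closes with a half cadence, which is not stronger than the first phrase's imperfect authentic cadence; without a weak→strong cadential pair there is no antecedent–consequent relationship, so this is a phrase group rather than a period.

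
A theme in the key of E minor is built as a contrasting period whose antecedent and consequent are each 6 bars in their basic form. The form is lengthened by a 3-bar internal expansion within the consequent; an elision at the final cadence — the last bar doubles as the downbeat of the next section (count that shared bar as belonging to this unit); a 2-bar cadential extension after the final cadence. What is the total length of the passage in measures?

Basic contrasting period: 6 + 6 = 12 bars.
12 (basic form) + 3 (internal expansion) + 2 (cadential extension) = 17.
The elision shares a bar with the next section but does not change this unit's count.

17 measures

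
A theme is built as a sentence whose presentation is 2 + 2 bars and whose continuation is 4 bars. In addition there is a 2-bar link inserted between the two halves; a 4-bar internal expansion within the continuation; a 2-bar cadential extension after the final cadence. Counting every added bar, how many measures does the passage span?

16 measures

Basic sentence: 2 + 2 + 4 = 8 bars.
8 (basic form) + 2 (link) + 4 (internal expansion) + 2 (cadential extension) = 16.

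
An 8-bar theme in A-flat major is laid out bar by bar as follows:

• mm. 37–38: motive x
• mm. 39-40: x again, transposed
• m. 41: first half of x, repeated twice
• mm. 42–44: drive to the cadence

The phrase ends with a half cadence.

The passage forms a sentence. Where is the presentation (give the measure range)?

The presentation of a sentence is the basic idea (bars 37–38) plus its repetition (measures 39-40); the presentation is therefore mm. 37-40.

measures 37–40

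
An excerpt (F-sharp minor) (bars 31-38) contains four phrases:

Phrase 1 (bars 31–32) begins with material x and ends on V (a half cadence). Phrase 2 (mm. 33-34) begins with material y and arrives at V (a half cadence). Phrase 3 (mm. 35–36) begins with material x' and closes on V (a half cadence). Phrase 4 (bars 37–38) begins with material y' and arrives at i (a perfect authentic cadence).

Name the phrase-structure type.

parallel double period

Four phrases in two halves: the first half (measures 31–34) ends with a half cadence, the second (measures 35–38) with a perfect authentic cadence — a large antecedent–consequent pair, i.e. a double period.
Phrase 3 begins with the same material as phrase 1, making it parallel.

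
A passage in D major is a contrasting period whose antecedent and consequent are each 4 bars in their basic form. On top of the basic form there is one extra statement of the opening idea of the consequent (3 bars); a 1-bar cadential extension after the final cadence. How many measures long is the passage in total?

Basic contrasting period: 4 + 4 = 8 bars.
8 (basic form) + 3 (extra statement) + 1 (cadential extension) = 12.

12 measures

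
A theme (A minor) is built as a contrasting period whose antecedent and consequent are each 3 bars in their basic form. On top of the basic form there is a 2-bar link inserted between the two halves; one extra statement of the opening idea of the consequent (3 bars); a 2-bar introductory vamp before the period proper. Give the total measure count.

13 measures

Basic contrasting period: 3 + 3 = 6 bars.
6 (basic form) + 2 (link) + 3 (extra statement) + 2 (introduction) = 13.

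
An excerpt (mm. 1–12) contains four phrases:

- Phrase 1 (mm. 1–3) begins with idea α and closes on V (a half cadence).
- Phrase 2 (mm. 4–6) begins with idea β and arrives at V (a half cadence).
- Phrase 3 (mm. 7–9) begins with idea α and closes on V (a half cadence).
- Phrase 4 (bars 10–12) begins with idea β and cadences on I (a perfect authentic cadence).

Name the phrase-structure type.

Four phrases in two halves: the first half (mm. 1–6) ends with a half cadence, the second (bars 7–12) with a perfect authentic cadence — a large antecedent–consequent pair, i.e. a double period.
Phrase 3 begins with the same material as phrase 1, making it parallel.

parallel double period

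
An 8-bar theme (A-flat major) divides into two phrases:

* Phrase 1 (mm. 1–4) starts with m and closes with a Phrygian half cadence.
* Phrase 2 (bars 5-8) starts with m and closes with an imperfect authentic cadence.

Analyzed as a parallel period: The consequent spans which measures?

measures 5–8

The antecedent is the phrase ending with the weaker cadence (Phrygian half cadence, phrase 1) and the consequent the one ending more conclusively (imperfect authentic cadence, phrase 2); the consequent is measures 5–8.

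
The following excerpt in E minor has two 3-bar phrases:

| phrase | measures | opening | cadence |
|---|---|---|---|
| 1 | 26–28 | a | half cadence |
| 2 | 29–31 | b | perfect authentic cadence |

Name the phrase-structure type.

Phrase 1 ends with a half cadence (weaker) and phrase 2 with a perfect authentic cadence (stronger): antecedent + consequent = a period.
The two phrases open with different material (a / b), so the period is contrasting.

contrasting period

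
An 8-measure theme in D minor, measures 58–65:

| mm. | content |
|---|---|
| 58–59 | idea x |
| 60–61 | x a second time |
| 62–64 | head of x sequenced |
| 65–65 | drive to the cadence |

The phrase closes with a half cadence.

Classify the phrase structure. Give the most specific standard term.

Basic idea (bars 58–59) + its repetition (bars 60–61) form the presentation; fragmentation and cadence (mm. 62–65) form the continuation — the 8-bar whole is a sentence.

sentence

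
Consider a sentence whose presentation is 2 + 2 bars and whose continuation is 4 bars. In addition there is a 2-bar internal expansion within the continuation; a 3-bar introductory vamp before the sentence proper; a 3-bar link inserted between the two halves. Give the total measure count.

Basic sentence: 2 + 2 + 4 = 8 bars.
8 (basic form) + 2 (internal expansion) + 3 (introduction) + 3 (link) = 16.

16 measures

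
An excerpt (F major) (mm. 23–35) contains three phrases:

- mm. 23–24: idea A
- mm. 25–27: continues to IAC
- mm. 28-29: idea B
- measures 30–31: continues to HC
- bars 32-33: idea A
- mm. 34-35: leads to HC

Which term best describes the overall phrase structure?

The final phrase closes with a half cadence, which is not stronger than the preceding half cadence; the 3 phrases lack an overall antecedent–consequent design and so form a phrase group.

phrase group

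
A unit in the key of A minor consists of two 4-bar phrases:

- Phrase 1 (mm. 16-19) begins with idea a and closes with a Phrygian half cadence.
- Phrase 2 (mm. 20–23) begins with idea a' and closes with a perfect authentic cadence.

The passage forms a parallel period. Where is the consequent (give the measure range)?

measures 20–23

The antecedent is the phrase ending with the weaker cadence (Phrygian half cadence, phrase 1) and the consequent the one ending more conclusively (perfect authentic cadence, phrase 2); the consequent is mm. 20-23.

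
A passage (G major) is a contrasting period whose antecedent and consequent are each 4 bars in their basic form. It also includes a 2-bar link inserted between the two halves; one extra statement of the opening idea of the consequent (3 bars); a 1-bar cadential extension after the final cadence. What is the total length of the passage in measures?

Basic contrasting period: 4 + 4 = 8 bars.
8 (basic form) + 2 (link) + 3 (extra statement) + 1 (cadential extension) = 14.

14 measures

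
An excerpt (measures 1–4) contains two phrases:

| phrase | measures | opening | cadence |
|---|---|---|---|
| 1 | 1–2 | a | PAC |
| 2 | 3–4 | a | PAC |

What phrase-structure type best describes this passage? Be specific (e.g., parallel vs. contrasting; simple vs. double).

Both phrases have the same opening (a) and the same cadence (perfect authentic cadence): the second is a restatement, not a consequent, so this is a repeated phrase rather than a period.

repeated phrase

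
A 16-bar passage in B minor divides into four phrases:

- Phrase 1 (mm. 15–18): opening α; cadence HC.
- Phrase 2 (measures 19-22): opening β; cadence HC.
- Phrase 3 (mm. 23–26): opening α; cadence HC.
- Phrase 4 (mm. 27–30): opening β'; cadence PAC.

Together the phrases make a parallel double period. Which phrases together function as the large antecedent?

phrases 1 and 2

In a double period the first pair of phrases (ending half cadence) is the large antecedent and the second pair (ending perfect authentic cadence) is the large consequent; the antecedent is phrases 1 and 2.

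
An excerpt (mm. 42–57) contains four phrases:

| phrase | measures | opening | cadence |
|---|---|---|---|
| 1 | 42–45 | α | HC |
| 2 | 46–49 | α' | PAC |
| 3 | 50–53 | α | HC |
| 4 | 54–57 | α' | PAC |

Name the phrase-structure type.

The cadence pattern HC–PAC–HC–PAC is weak–strong twice, and phrases 3–4 restate phrases 1–2: a period heard twice, not a double period (which would end weakly at phrase 2).

repeated period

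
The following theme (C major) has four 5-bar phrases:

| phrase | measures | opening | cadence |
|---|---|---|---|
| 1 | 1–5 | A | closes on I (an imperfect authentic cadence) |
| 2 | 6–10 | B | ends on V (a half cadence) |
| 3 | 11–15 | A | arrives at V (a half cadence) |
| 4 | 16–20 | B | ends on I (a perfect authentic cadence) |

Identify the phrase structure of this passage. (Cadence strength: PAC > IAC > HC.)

parallel double period

Four phrases in two halves: the first half (measures 1–10) ends with a half cadence, the second (bars 11–20) with a perfect authentic cadence — a large antecedent–consequent pair, i.e. a double period.
Phrase 3 begins with the same material as phrase 1, making it parallel.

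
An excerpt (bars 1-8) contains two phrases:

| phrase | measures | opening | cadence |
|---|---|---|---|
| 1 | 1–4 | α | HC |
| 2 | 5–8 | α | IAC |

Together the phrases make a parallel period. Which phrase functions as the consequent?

phrase 2

The phrase ending with the weaker cadence (half cadence) is the antecedent; the one ending more conclusively (imperfect authentic cadence) is the consequent. The consequent is phrase 2.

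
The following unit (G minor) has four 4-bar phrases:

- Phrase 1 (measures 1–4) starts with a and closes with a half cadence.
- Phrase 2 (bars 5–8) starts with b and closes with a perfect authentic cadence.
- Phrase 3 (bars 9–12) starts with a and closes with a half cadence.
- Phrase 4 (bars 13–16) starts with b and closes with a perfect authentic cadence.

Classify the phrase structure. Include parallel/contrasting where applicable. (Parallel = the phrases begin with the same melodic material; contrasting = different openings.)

repeated period

The cadence pattern HC–PAC–HC–PAC is weak–strong twice, and phrases 3–4 restate phrases 1–2: a period heard twice, not a double period (which would end weakly at phrase 2).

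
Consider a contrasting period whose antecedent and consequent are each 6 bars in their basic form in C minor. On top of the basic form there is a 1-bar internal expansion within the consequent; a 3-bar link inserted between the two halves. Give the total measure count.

16 measures

Basic contrasting period: 6 + 6 = 12 bars.
12 (basic form) + 1 (internal expansion) + 3 (link) = 16.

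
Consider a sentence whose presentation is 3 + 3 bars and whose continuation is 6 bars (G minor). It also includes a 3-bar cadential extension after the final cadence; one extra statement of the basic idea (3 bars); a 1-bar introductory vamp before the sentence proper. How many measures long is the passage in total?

Basic sentence: 3 + 3 + 6 = 12 bars.
12 (basic form) + 3 (cadential extension) + 3 (extra statement) + 1 (introduction) = 19.

19 measures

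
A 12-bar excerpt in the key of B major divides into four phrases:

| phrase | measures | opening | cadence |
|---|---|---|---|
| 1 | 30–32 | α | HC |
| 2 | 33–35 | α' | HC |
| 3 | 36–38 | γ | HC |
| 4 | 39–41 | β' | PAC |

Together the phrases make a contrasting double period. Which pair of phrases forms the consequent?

phrases 3 and 4

In a double period the first pair of phrases (ending half cadence) is the large antecedent and the second pair (ending perfect authentic cadence) is the large consequent; the consequent is phrases 3 and 4.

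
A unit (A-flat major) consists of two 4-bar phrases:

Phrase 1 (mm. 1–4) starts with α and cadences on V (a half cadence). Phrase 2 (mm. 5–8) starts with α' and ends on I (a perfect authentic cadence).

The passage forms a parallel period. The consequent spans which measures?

measures 5–8

The antecedent is the phrase ending with the weaker cadence (half cadence, phrase 1) and the consequent the one ending more conclusively (perfect authentic cadence, phrase 2); the consequent is mm. 5-8.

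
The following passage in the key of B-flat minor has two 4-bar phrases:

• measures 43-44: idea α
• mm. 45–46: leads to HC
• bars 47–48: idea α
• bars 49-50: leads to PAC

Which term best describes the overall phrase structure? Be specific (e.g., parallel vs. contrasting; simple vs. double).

Phrase 1 ends with a half cadence (weaker) and phrase 2 with a perfect authentic cadence (stronger): antecedent + consequent = a period.
The two phrases open with the same material (α / α), so the period is parallel.

parallel period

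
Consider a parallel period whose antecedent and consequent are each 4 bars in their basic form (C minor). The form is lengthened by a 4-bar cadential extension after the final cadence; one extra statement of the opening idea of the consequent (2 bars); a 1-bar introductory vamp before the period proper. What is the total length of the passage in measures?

15 measures

Basic parallel period: 4 + 4 = 8 bars.
8 (basic form) + 4 (cadential extension) + 2 (extra statement) + 1 (introduction) = 15.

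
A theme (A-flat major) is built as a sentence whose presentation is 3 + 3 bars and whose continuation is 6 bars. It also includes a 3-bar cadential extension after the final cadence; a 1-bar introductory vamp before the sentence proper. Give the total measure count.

16 measures

Basic sentence: 3 + 3 + 6 = 12 bars.
12 (basic form) + 3 (cadential extension) + 1 (introduction) = 16.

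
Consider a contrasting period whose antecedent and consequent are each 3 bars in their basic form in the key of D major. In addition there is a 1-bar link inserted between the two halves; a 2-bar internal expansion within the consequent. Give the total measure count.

9 measures

Basic contrasting period: 3 + 3 = 6 bars.
6 (basic form) + 1 (link) + 2 (internal expansion) = 9.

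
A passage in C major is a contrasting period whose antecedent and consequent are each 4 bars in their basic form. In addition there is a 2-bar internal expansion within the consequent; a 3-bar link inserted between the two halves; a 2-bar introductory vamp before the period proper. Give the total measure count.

15 measures

Basic contrasting period: 4 + 4 = 8 bars.
8 (basic form) + 2 (internal expansion) + 3 (link) + 2 (introduction) = 15.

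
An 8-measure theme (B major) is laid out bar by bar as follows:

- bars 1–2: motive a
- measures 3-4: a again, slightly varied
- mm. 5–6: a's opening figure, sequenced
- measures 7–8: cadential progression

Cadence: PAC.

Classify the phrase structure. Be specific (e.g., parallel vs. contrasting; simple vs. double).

Basic idea (mm. 1-2) + its repetition (measures 3-4) form the presentation; fragmentation and cadence (measures 5–8) form the continuation — the 8-bar whole is a sentence.

sentence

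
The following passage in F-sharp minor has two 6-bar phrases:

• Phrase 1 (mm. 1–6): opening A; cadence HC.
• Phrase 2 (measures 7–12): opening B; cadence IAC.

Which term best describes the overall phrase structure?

contrasting period

Phrase 1 ends with a half cadence (weaker) and phrase 2 with an imperfect authentic cadence (stronger): antecedent + consequent = a period.
The two phrases open with different material (A / B), so the period is contrasting.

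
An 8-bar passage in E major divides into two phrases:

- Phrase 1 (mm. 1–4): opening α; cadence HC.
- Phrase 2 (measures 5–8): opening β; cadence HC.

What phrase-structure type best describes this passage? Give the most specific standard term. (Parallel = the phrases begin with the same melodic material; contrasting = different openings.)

The second phrase closes with a half cadence, which is not stronger than the first phrase's half cadence; without a weak→strong cadential pair there is no antecedent–consequent relationship, so this is a phrase group rather than a period.

phrase group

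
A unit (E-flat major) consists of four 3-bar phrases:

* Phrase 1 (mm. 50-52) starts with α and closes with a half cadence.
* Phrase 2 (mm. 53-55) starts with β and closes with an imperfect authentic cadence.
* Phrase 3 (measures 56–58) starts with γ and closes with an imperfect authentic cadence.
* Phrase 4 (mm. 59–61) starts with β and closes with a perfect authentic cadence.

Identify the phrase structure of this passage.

Four phrases in two halves: the first half (mm. 50–55) ends with an imperfect authentic cadence, the second (mm. 56–61) with a perfect authentic cadence — a large antecedent–consequent pair, i.e. a double period.
Phrase 3 begins with different material from phrase 1, making it contrasting.

contrasting double period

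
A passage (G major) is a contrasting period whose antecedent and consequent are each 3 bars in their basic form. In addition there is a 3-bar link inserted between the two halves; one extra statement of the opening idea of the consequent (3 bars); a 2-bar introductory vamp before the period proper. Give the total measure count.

14 measures

Basic contrasting period: 3 + 3 = 6 bars.
6 (basic form) + 3 (link) + 3 (extra statement) + 2 (introduction) = 14.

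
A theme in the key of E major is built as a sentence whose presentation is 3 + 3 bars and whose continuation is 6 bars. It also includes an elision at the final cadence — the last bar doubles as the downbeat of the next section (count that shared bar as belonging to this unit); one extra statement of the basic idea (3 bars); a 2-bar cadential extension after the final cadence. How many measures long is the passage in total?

17 measures

Basic sentence: 3 + 3 + 6 = 12 bars.
12 (basic form) + 3 (extra statement) + 2 (cadential extension) = 17.
The elision shares a bar with the next section but does not change this unit's count.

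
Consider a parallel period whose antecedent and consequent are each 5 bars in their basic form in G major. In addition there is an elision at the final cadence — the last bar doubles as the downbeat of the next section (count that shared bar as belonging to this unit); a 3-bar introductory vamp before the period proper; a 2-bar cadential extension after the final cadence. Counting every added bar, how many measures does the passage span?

15 measures

Basic parallel period: 5 + 5 = 10 bars.
10 (basic form) + 3 (introduction) + 2 (cadential extension) = 15.
The elision shares a bar with the next section but does not change this unit's count.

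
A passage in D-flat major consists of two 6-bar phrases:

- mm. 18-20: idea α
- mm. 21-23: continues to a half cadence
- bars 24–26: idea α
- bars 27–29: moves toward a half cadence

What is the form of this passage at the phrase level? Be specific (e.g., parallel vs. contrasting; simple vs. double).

repeated phrase

Both phrases have the same opening (α) and the same cadence (half cadence): the second is a restatement, not a consequent, so this is a repeated phrase rather than a period.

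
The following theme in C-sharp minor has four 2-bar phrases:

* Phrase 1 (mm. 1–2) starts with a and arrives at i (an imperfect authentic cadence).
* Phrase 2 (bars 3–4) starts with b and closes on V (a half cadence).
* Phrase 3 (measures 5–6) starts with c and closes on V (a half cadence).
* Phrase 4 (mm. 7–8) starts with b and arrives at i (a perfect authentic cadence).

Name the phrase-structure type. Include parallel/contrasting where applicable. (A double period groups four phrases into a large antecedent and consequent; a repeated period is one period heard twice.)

Four phrases in two halves: the first half (bars 1–4) ends with a half cadence, the second (measures 5–8) with a perfect authentic cadence — a large antecedent–consequent pair, i.e. a double period.
Phrase 3 begins with different material from phrase 1, making it contrasting.

contrasting double period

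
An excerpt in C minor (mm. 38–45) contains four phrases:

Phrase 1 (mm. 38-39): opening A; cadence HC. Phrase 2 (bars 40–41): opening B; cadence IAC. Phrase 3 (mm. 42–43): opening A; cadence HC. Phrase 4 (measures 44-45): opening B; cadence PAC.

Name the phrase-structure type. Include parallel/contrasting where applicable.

parallel double period

Four phrases in two halves: the first half (mm. 38–41) ends with an imperfect authentic cadence, the second (mm. 42-45) with a perfect authentic cadence — a large antecedent–consequent pair, i.e. a double period.
Phrase 3 begins with the same material as phrase 1, making it parallel.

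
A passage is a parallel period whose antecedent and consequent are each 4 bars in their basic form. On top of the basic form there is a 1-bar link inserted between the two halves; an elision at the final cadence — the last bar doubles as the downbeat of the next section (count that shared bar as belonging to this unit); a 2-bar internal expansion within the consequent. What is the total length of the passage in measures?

11 measures

Basic parallel period: 4 + 4 = 8 bars.
8 (basic form) + 1 (link) + 2 (internal expansion) = 11.
The elision shares a bar with the next section but does not change this unit's count.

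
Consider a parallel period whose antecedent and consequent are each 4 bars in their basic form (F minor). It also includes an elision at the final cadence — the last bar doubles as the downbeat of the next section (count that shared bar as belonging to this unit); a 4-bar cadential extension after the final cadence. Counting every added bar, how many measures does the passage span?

12 measures

Basic parallel period: 4 + 4 = 8 bars.
8 (basic form) + 4 (cadential extension) = 12.
The elision shares a bar with the next section but does not change this unit's count.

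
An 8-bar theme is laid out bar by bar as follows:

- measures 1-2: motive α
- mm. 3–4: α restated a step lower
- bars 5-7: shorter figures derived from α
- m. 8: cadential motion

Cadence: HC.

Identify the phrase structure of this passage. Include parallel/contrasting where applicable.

Basic idea (measures 1–2) + its repetition (mm. 3–4) form the presentation; fragmentation and cadence (mm. 5–8) form the continuation — the 8-bar whole is a sentence.

sentence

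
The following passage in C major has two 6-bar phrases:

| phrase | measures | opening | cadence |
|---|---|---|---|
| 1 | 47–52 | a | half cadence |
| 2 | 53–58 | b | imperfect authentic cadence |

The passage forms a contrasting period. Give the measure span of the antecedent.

measures 47–52

The antecedent is the phrase ending with the weaker cadence (half cadence, phrase 1) and the consequent the one ending more conclusively (imperfect authentic cadence, phrase 2); the antecedent is mm. 47–52.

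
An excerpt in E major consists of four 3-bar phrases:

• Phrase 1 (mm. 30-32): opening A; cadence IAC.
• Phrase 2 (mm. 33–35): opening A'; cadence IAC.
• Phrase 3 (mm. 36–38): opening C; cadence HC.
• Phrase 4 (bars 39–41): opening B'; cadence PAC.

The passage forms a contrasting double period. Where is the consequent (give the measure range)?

measures 36–41

In a double period the four phrases pair into a large antecedent (phrases 1–2, ending imperfect authentic cadence) and a large consequent (phrases 3–4, ending perfect authentic cadence). The consequent spans bars 36-41.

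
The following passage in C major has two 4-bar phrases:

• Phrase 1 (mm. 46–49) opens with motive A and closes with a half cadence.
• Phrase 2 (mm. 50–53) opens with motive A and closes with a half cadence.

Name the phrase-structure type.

Both phrases have the same opening (A) and the same cadence (half cadence): the second is a restatement, not a consequent, so this is a repeated phrase rather than a period.

repeated phrase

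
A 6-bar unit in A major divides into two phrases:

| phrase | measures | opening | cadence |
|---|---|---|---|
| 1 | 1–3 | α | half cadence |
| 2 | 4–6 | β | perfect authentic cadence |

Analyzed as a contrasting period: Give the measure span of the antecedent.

measures 1–3

The antecedent is the phrase ending with the weaker cadence (half cadence, phrase 1) and the consequent the one ending more conclusively (perfect authentic cadence, phrase 2); the antecedent is mm. 1–3.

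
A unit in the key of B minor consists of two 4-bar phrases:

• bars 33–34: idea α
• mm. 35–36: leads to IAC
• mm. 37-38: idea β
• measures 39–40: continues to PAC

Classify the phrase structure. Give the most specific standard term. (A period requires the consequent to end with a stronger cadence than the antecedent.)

contrasting period

Phrase 1 ends with an imperfect authentic cadence (weaker) and phrase 2 with a perfect authentic cadence (stronger): antecedent + consequent = a period.
The two phrases open with different material (α / β), so the period is contrasting.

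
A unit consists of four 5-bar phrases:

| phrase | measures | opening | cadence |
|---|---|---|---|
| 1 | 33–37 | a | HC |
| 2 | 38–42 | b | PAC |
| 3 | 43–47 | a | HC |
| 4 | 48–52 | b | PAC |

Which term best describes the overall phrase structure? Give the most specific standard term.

repeated period

The cadence pattern HC–PAC–HC–PAC is weak–strong twice, and phrases 3–4 restate phrases 1–2: a period heard twice, not a double period (which would end weakly at phrase 2).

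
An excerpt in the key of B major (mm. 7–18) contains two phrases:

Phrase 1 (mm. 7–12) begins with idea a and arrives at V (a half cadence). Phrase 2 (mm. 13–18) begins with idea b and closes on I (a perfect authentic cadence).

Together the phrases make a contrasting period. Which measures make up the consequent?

measures 13–18

The phrase ending with the weaker cadence (half cadence) is the antecedent; the one ending more conclusively (perfect authentic cadence) is the consequent. The consequent is measures 13–18.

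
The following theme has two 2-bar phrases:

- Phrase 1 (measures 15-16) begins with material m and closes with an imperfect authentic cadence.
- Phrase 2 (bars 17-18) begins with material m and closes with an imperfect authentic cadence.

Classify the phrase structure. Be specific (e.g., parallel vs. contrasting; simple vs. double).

repeated phrase

Both phrases have the same opening (m) and the same cadence (imperfect authentic cadence): the second is a restatement, not a consequent, so this is a repeated phrase rather than a period.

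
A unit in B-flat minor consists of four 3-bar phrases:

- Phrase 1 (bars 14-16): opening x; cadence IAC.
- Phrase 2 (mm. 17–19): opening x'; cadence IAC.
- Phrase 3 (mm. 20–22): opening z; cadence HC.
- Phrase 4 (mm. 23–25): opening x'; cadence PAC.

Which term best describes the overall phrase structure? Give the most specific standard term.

contrasting double period

Four phrases in two halves: the first half (mm. 14–19) ends with an imperfect authentic cadence, the second (bars 20–25) with a perfect authentic cadence — a large antecedent–consequent pair, i.e. a double period.
Phrase 3 begins with different material from phrase 1, making it contrasting.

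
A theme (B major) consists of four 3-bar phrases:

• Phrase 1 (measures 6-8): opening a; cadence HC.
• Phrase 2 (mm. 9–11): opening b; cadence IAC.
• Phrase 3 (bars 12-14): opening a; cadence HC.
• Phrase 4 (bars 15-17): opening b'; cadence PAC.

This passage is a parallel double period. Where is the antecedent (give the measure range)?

measures 6–11

In a double period the four phrases pair into a large antecedent (phrases 1–2, ending imperfect authentic cadence) and a large consequent (phrases 3–4, ending perfect authentic cadence). The antecedent spans measures 6–11.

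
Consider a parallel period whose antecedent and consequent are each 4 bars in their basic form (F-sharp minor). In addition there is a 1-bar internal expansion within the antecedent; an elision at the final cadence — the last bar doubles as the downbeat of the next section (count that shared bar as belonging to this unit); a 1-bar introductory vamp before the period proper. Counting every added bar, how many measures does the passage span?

10 measures

Basic parallel period: 4 + 4 = 8 bars.
8 (basic form) + 1 (internal expansion) + 1 (introduction) = 10.
The elision shares a bar with the next section but does not change this unit's count.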